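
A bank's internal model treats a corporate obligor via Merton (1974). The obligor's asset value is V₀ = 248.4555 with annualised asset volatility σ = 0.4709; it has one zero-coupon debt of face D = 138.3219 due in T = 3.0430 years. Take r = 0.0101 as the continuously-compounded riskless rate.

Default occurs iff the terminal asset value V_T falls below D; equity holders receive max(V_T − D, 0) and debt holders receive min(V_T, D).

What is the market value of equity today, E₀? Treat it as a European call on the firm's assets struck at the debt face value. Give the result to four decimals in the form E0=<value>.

d₁ = [ln(V₀/D) + (r + σ²/2)T] / (σ√T)
   = [ln(248.4555/138.3219) + (0.0101 + 0.5·0.4709²)·3.0430] / (0.4709·√3.0430)
   = [0.585680 + 0.368122] / 0.821447 = 1.161124
d₂ = d₁ − σ√T = 1.161124 − 0.821447 = 0.339677
N(d₁) = 0.877204,  N(d₂) = 0.632950,  e^(−rT) = 0.969733
E₀ = V₀·N(d₁) − D·e^(−rT)·N(d₂)
   = 248.4555·0.877204 − 138.3219·0.969733·0.632950 = 133.045258

E0=133.0453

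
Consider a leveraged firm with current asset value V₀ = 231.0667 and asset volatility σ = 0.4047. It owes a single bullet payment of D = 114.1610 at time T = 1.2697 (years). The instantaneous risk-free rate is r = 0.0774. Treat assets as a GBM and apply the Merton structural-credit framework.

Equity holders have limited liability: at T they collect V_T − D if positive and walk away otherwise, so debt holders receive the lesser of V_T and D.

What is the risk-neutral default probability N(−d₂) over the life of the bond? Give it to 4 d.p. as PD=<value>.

PD=0.0626

d₁ = [ln(V₀/D) + (r + σ²/2)T] / (σ√T)
   = [ln(231.0667/114.1610) + (0.0774 + 0.5·0.4047²)·1.2697] / (0.4047·√1.2697)
   = [0.705097 + 0.202252] / 0.456020 = 1.989713
d₂ = d₁ − σ√T = 1.989713 − 0.456020 = 1.533693
risk-neutral PD = N(−d₂) = N(-1.533693) = 0.062553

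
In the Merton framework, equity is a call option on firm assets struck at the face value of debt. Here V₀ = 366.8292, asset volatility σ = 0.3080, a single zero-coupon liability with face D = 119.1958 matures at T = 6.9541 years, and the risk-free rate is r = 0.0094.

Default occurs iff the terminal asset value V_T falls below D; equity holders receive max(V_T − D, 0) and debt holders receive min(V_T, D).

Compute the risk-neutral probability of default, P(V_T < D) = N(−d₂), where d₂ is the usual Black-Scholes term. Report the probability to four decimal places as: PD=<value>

d₁ = [ln(V₀/D) + (r + σ²/2)T] / (σ√T)
   = [ln(366.8292/119.1958) + (0.0094 + 0.5·0.3080²)·6.9541] / (0.3080·√6.9541)
   = [1.124129 + 0.395215] / 0.812215 = 1.870618
d₂ = d₁ − σ√T = 1.870618 − 0.812215 = 1.058402
risk-neutral PD = N(−d₂) = N(-1.058402) = 0.144936

PD=0.1449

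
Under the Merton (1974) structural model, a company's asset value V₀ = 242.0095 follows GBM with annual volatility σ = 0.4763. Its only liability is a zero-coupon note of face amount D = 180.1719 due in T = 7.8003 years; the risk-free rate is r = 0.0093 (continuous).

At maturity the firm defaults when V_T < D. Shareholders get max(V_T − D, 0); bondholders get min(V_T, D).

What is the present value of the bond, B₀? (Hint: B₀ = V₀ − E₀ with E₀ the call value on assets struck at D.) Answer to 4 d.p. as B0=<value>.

d₁ = [ln(V₀/D) + (r + σ²/2)T] / (σ√T)
   = [ln(242.0095/180.1719) + (0.0093 + 0.5·0.4763²)·7.8003] / (0.4763·√7.8003)
   = [0.295066 + 0.957337] / 1.330259 = 0.941473
d₂ = d₁ − σ√T = 0.941473 − 1.330259 = -0.388786
N(d₁) = 0.826769,  N(d₂) = 0.348717,  e^(−rT) = 0.930026
E₀ = V₀·N(d₁) − D·e^(−rT)·N(d₂)
   = 242.0095·0.826769 − 180.1719·0.930026·0.348717 = 141.653252
B₀ = V₀ − E₀ = 242.0095 − 141.653252 = 100.356248

B0=100.3562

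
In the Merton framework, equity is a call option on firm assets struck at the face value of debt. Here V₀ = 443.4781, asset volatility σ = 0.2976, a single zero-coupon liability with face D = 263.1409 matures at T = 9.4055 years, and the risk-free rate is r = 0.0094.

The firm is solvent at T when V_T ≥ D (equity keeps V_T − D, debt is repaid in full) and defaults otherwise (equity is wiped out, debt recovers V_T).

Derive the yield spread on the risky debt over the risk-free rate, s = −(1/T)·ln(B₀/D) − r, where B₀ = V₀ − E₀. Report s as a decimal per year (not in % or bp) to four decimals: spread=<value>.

d₁ = [ln(V₀/D) + (r + σ²/2)T] / (σ√T)
   = [ln(443.4781/263.1409) + (0.0094 + 0.5·0.2976²)·9.4055] / (0.2976·√9.4055)
   = [0.521959 + 0.504914] / 0.912691 = 1.125105
d₂ = d₁ − σ√T = 1.125105 − 0.912691 = 0.212413
N(d₁) = 0.869728,  N(d₂) = 0.584108,  e^(−rT) = 0.915384
E₀ = V₀·N(d₁) − D·e^(−rT)·N(d₂)
   = 443.4781·0.869728 − 263.1409·0.915384·0.584108 = 245.008242
B₀ = V₀ − E₀ = 443.4781 − 245.008242 = 198.469858
spread = −(1/T)·ln(B₀/D) − r = −(1/9.4055)·ln(198.469858/263.1409) − 0.0094 = 0.02058803

spread=0.0206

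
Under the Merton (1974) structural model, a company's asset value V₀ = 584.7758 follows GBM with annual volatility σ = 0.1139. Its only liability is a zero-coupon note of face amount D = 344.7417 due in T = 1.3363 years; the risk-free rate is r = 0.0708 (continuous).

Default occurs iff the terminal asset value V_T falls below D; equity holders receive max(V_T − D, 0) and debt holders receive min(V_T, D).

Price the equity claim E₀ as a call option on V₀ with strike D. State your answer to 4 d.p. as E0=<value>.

E0=271.1548

d₁ = [ln(V₀/D) + (r + σ²/2)T] / (σ√T)
   = [ln(584.7758/344.7417) + (0.0708 + 0.5·0.1139²)·1.3363] / (0.1139·√1.3363)
   = [0.528433 + 0.103278] / 0.131667 = 4.797808
d₂ = d₁ − σ√T = 4.797808 − 0.131667 = 4.666141
N(d₁) = 0.999999,  N(d₂) = 0.999998,  e^(−rT) = 0.909728
E₀ = V₀·N(d₁) − D·e^(−rT)·N(d₂)
   = 584.7758·0.999999 − 344.7417·0.909728·0.999998 = 271.154765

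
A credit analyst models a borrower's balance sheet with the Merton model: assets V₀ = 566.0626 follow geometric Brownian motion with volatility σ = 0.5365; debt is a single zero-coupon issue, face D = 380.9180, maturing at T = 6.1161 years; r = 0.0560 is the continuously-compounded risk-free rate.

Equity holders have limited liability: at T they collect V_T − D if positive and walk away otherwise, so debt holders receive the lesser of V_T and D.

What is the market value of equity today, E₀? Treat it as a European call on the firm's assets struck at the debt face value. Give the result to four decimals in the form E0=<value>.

d₁ = [ln(V₀/D) + (r + σ²/2)T] / (σ√T)
   = [ln(566.0626/380.9180) + (0.0560 + 0.5·0.5365²)·6.1161] / (0.5365·√6.1161)
   = [0.396121 + 1.222707] / 1.326805 = 1.220095
d₂ = d₁ − σ√T = 1.220095 − 1.326805 = -0.106710
N(d₁) = 0.888786,  N(d₂) = 0.457510,  e^(−rT) = 0.709992
E₀ = V₀·N(d₁) − D·e^(−rT)·N(d₂)
   = 566.0626·0.888786 − 380.9180·0.709992·0.457510 = 379.375374

E0=379.3754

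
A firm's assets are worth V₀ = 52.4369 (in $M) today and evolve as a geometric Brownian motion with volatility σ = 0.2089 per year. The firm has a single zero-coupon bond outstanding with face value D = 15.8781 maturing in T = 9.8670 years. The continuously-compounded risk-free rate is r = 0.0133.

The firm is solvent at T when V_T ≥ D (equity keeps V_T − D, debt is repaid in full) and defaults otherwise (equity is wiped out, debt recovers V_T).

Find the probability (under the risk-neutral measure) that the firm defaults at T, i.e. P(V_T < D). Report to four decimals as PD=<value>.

d₁ = [ln(V₀/D) + (r + σ²/2)T] / (σ√T)
   = [ln(52.4369/15.8781) + (0.0133 + 0.5·0.2089²)·9.8670] / (0.2089·√9.8670)
   = [1.194670 + 0.346525] / 0.656192 = 2.348695
d₂ = d₁ − σ√T = 2.348695 − 0.656192 = 1.692503
risk-neutral PD = N(−d₂) = N(-1.692503) = 0.045275

PD=0.0453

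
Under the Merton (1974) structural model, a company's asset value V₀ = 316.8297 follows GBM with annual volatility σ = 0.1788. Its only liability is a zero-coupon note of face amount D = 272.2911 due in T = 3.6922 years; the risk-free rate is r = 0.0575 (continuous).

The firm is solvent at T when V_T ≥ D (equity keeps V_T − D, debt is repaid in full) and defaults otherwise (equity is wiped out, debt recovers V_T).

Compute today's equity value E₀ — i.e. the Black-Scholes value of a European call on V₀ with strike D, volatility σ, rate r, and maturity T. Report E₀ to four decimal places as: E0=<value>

d₁ = [ln(V₀/D) + (r + σ²/2)T] / (σ√T)
   = [ln(316.8297/272.2911) + (0.0575 + 0.5·0.1788²)·3.6922] / (0.1788·√3.6922)
   = [0.151493 + 0.271320] / 0.343566 = 1.230660
d₂ = d₁ − σ√T = 1.230660 − 0.343566 = 0.887094
N(d₁) = 0.890775,  N(d₂) = 0.812486,  e^(−rT) = 0.808721
E₀ = V₀·N(d₁) − D·e^(−rT)·N(d₂)
   = 316.8297·0.890775 − 272.2911·0.808721·0.812486 = 103.308499

E0=103.3085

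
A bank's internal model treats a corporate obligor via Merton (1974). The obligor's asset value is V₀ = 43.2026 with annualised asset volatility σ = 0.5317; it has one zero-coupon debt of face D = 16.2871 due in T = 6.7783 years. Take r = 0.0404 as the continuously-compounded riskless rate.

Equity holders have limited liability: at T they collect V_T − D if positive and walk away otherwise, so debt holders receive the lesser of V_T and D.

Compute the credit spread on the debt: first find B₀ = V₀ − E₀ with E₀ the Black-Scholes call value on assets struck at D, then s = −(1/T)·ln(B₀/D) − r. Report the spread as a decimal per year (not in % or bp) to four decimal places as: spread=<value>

d₁ = [ln(V₀/D) + (r + σ²/2)T] / (σ√T)
   = [ln(43.2026/16.2871) + (0.0404 + 0.5·0.5317²)·6.7783] / (0.5317·√6.7783)
   = [0.975527 + 1.231973] / 1.384290 = 1.594680
d₂ = d₁ − σ√T = 1.594680 − 1.384290 = 0.210390
N(d₁) = 0.944608,  N(d₂) = 0.583319,  e^(−rT) = 0.760451
E₀ = V₀·N(d₁) − D·e^(−rT)·N(d₂)
   = 43.2026·0.944608 − 16.2871·0.760451·0.583319 = 33.584810
B₀ = V₀ − E₀ = 43.2026 − 33.584810 = 9.617790
spread = −(1/T)·ln(B₀/D) − r = −(1/6.7783)·ln(9.617790/16.2871) − 0.0404 = 0.03731253

spread=0.0373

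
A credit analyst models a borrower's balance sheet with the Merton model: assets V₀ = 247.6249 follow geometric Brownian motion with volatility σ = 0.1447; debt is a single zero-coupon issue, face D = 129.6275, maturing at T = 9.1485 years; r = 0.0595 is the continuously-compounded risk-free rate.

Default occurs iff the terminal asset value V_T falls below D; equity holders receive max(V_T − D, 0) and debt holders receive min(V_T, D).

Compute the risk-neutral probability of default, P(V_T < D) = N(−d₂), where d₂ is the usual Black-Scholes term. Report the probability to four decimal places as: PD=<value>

PD=0.0061

d₁ = [ln(V₀/D) + (r + σ²/2)T] / (σ√T)
   = [ln(247.6249/129.6275) + (0.0595 + 0.5·0.1447²)·9.1485] / (0.1447·√9.1485)
   = [0.647250 + 0.640112] / 0.437667 = 2.941421
d₂ = d₁ − σ√T = 2.941421 − 0.437667 = 2.503754
risk-neutral PD = N(−d₂) = N(-2.503754) = 0.006144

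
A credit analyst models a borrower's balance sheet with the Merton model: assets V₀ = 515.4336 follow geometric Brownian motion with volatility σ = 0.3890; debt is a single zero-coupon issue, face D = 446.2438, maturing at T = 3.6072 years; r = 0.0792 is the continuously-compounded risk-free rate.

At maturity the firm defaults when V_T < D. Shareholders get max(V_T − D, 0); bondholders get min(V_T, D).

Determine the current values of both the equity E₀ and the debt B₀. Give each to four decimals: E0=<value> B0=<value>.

E0=231.5455 B0=283.8881

d₁ = [ln(V₀/D) + (r + σ²/2)T] / (σ√T)
   = [ln(515.4336/446.2438) + (0.0792 + 0.5·0.3890²)·3.6072] / (0.3890·√3.6072)
   = [0.144143 + 0.558613] / 0.738813 = 0.951195
d₂ = d₁ − σ√T = 0.951195 − 0.738813 = 0.212382
N(d₁) = 0.829247,  N(d₂) = 0.584096,  e^(−rT) = 0.751495
E₀ = V₀·N(d₁) − D·e^(−rT)·N(d₂)
   = 515.4336·0.829247 − 446.2438·0.751495·0.584096 = 231.545456
B₀ = V₀ − E₀ = 515.4336 − 231.545456 = 283.888144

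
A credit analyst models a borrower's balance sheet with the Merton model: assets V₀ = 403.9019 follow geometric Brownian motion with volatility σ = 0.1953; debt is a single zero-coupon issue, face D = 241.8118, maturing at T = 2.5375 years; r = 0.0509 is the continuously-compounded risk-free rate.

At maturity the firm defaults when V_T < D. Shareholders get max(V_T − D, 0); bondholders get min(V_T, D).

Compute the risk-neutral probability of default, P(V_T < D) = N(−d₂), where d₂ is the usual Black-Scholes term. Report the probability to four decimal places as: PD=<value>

d₁ = [ln(V₀/D) + (r + σ²/2)T] / (σ√T)
   = [ln(403.9019/241.8118) + (0.0509 + 0.5·0.1953²)·2.5375] / (0.1953·√2.5375)
   = [0.513012 + 0.177552] / 0.311104 = 2.219722
d₂ = d₁ − σ√T = 2.219722 − 0.311104 = 1.908618
risk-neutral PD = N(−d₂) = N(-1.908618) = 0.028156

PD=0.0282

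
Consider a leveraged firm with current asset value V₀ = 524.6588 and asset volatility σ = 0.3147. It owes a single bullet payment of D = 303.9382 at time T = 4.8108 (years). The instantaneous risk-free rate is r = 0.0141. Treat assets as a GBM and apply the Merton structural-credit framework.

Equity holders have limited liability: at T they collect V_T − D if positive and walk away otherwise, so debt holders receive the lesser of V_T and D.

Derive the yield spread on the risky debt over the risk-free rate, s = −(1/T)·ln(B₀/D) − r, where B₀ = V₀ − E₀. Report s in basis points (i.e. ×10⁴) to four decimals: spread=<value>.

d₁ = [ln(V₀/D) + (r + σ²/2)T] / (σ√T)
   = [ln(524.6588/303.9382) + (0.0141 + 0.5·0.3147²)·4.8108] / (0.3147·√4.8108)
   = [0.545924 + 0.306054] / 0.690248 = 1.234306
d₂ = d₁ − σ√T = 1.234306 − 0.690248 = 0.544057
N(d₁) = 0.891455,  N(d₂) = 0.706799,  e^(−rT) = 0.934417
E₀ = V₀·N(d₁) − D·e^(−rT)·N(d₂)
   = 524.6588·0.891455 − 303.9382·0.934417·0.706799 = 266.975470
B₀ = V₀ − E₀ = 524.6588 − 266.975470 = 257.683330
spread = −(1/T)·ln(B₀/D) − r = −(1/4.8108)·ln(257.683330/303.9382) − 0.0141 = 0.02021715
in basis points: 0.02021715 × 10⁴ = 202.1715 bp

spread=202.1715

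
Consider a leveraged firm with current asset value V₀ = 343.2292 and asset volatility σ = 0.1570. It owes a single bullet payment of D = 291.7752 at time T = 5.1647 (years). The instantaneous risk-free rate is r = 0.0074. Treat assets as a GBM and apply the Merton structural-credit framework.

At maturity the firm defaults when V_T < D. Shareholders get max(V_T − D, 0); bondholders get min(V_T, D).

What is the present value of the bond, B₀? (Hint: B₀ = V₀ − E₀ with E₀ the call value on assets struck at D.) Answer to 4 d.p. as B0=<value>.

B0=261.1444

d₁ = [ln(V₀/D) + (r + σ²/2)T] / (σ√T)
   = [ln(343.2292/291.7752) + (0.0074 + 0.5·0.1570²)·5.1647] / (0.1570·√5.1647)
   = [0.162415 + 0.101871] / 0.356798 = 0.740716
d₂ = d₁ − σ√T = 0.740716 − 0.356798 = 0.383918
N(d₁) = 0.770567,  N(d₂) = 0.649481,  e^(−rT) = 0.962502
E₀ = V₀·N(d₁) − D·e^(−rT)·N(d₂)
   = 343.2292·0.770567 − 291.7752·0.962502·0.649481 = 82.084758
B₀ = V₀ − E₀ = 343.2292 − 82.084758 = 261.144442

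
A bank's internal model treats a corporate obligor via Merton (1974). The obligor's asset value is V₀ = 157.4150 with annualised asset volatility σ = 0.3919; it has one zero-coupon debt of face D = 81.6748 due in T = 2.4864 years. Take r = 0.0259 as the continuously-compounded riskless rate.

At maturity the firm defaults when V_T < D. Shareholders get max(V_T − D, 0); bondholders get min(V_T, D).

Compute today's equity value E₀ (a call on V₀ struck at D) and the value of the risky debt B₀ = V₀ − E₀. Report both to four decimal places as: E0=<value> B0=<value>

E0=84.7861 B0=72.6289

d₁ = [ln(V₀/D) + (r + σ²/2)T] / (σ√T)
   = [ln(157.4150/81.6748) + (0.0259 + 0.5·0.3919²)·2.4864] / (0.3919·√2.4864)
   = [0.656140 + 0.255335] / 0.617961 = 1.474974
d₂ = d₁ − σ√T = 1.474974 − 0.617961 = 0.857013
N(d₁) = 0.929890,  N(d₂) = 0.804281,  e^(−rT) = 0.937632
E₀ = V₀·N(d₁) − D·e^(−rT)·N(d₂)
   = 157.4150·0.929890 − 81.6748·0.937632·0.804281 = 84.786084
B₀ = V₀ − E₀ = 157.4150 − 84.786084 = 72.628916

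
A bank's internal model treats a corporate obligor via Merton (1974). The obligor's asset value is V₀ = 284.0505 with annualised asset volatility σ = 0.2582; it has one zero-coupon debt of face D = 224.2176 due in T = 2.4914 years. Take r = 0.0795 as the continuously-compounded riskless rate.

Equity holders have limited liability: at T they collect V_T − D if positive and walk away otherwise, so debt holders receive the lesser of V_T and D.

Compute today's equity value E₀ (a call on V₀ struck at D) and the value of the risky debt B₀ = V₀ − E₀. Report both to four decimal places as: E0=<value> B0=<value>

E0=106.8587 B0=177.1918

d₁ = [ln(V₀/D) + (r + σ²/2)T] / (σ√T)
   = [ln(284.0505/224.2176) + (0.0795 + 0.5·0.2582²)·2.4914] / (0.2582·√2.4914)
   = [0.236535 + 0.281114] / 0.407547 = 1.270156
d₂ = d₁ − σ√T = 1.270156 − 0.407547 = 0.862609
N(d₁) = 0.897986,  N(d₂) = 0.805824,  e^(−rT) = 0.820315
E₀ = V₀·N(d₁) − D·e^(−rT)·N(d₂)
   = 284.0505·0.897986 − 224.2176·0.820315·0.805824 = 106.858742
B₀ = V₀ − E₀ = 284.0505 − 106.858742 = 177.191758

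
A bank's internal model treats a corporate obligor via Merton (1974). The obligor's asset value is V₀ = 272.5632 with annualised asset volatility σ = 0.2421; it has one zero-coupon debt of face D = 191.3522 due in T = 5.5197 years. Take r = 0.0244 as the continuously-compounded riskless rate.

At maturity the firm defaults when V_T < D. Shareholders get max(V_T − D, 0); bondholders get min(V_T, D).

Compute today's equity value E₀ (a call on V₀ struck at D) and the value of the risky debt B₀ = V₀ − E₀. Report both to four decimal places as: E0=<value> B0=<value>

d₁ = [ln(V₀/D) + (r + σ²/2)T] / (σ√T)
   = [ln(272.5632/191.3522) + (0.0244 + 0.5·0.2421²)·5.5197] / (0.2421·√5.5197)
   = [0.353755 + 0.296442] / 0.568791 = 1.143122
d₂ = d₁ − σ√T = 1.143122 − 0.568791 = 0.574331
N(d₁) = 0.873506,  N(d₂) = 0.717128,  e^(−rT) = 0.873995
E₀ = V₀·N(d₁) − D·e^(−rT)·N(d₂)
   = 272.5632·0.873506 − 191.3522·0.873995·0.717128 = 118.152470
B₀ = V₀ − E₀ = 272.5632 − 118.152470 = 154.410730

E0=118.1525 B0=154.4107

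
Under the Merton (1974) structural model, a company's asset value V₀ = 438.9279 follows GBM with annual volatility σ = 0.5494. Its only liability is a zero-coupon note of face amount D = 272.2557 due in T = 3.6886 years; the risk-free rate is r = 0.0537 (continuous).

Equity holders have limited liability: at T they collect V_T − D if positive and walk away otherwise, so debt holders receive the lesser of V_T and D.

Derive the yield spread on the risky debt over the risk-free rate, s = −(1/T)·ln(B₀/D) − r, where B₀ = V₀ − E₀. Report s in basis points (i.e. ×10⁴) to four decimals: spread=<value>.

spread=661.3836

d₁ = [ln(V₀/D) + (r + σ²/2)T] / (σ√T)
   = [ln(438.9279/272.2557) + (0.0537 + 0.5·0.5494²)·3.6886] / (0.5494·√3.6886)
   = [0.477593 + 0.754762] / 1.055163 = 1.167929
d₂ = d₁ − σ√T = 1.167929 − 1.055163 = 0.112767
N(d₁) = 0.878582,  N(d₂) = 0.544892,  e^(−rT) = 0.820306
E₀ = V₀·N(d₁) − D·e^(−rT)·N(d₂)
   = 438.9279·0.878582 − 272.2557·0.820306·0.544892 = 263.941907
B₀ = V₀ − E₀ = 438.9279 − 263.941907 = 174.985993
spread = −(1/T)·ln(B₀/D) − r = −(1/3.6886)·ln(174.985993/272.2557) − 0.0537 = 0.06613836
in basis points: 0.06613836 × 10⁴ = 661.3836 bp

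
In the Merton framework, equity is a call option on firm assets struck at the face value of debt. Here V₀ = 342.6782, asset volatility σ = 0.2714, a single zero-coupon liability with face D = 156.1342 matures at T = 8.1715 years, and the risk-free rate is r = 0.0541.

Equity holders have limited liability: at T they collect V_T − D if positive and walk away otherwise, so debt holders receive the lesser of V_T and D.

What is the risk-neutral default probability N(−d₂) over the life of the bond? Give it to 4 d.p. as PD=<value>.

PD=0.1160

d₁ = [ln(V₀/D) + (r + σ²/2)T] / (σ√T)
   = [ln(342.6782/156.1342) + (0.0541 + 0.5·0.2714²)·8.1715] / (0.2714·√8.1715)
   = [0.786076 + 0.743026] / 0.775820 = 1.970951
d₂ = d₁ − σ√T = 1.970951 − 0.775820 = 1.195131
risk-neutral PD = N(−d₂) = N(-1.195131) = 0.116018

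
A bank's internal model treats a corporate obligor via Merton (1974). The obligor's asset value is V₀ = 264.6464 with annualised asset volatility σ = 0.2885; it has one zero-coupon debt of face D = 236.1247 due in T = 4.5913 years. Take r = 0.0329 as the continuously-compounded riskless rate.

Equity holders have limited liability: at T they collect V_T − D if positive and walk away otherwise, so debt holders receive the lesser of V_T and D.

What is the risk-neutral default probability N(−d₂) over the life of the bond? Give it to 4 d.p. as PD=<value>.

d₁ = [ln(V₀/D) + (r + σ²/2)T] / (σ√T)
   = [ln(264.6464/236.1247) + (0.0329 + 0.5·0.2885²)·4.5913] / (0.2885·√4.5913)
   = [0.114035 + 0.342126] / 0.618178 = 0.737911
d₂ = d₁ − σ√T = 0.737911 − 0.618178 = 0.119733
risk-neutral PD = N(−d₂) = N(-0.119733) = 0.452347

PD=0.4523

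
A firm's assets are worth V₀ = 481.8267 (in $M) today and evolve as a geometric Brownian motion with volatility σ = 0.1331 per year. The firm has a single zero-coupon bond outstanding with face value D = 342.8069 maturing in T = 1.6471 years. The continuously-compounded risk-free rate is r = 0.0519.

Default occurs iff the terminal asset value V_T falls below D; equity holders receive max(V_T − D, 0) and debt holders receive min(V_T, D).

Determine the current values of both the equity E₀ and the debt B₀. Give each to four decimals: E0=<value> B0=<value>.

E0=167.2426 B0=314.5841

d₁ = [ln(V₀/D) + (r + σ²/2)T] / (σ√T)
   = [ln(481.8267/342.8069) + (0.0519 + 0.5·0.1331²)·1.6471] / (0.1331·√1.6471)
   = [0.340417 + 0.100074] / 0.170820 = 2.578691
d₂ = d₁ − σ√T = 2.578691 − 0.170820 = 2.407872
N(d₁) = 0.995041,  N(d₂) = 0.991977,  e^(−rT) = 0.918067
E₀ = V₀·N(d₁) − D·e^(−rT)·N(d₂)
   = 481.8267·0.995041 − 342.8069·0.918067·0.991977 = 167.242569
B₀ = V₀ − E₀ = 481.8267 − 167.242569 = 314.584131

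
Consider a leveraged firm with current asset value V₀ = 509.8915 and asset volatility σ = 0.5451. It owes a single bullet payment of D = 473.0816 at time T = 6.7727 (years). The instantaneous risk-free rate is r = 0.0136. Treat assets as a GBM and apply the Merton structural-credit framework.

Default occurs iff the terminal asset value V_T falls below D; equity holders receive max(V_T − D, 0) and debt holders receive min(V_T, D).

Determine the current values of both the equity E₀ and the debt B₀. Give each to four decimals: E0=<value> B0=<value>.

E0=286.2737 B0=223.6178

d₁ = [ln(V₀/D) + (r + σ²/2)T] / (σ√T)
   = [ln(509.8915/473.0816) + (0.0136 + 0.5·0.5451²)·6.7727] / (0.5451·√6.7727)
   = [0.074930 + 1.098308] / 1.418591 = 0.827045
d₂ = d₁ − σ√T = 0.827045 − 1.418591 = -0.591546
N(d₁) = 0.795894,  N(d₂) = 0.277077,  e^(−rT) = 0.912006
E₀ = V₀·N(d₁) − D·e^(−rT)·N(d₂)
   = 509.8915·0.795894 − 473.0816·0.912006·0.277077 = 286.273740
B₀ = V₀ − E₀ = 509.8915 − 286.273740 = 223.617760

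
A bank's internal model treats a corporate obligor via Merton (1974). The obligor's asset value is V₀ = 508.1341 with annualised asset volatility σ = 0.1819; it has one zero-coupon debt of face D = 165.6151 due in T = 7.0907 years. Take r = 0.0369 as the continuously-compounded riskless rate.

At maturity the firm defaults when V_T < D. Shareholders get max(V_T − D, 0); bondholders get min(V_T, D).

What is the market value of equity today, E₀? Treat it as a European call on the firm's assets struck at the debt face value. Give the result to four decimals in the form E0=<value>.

d₁ = [ln(V₀/D) + (r + σ²/2)T] / (σ√T)
   = [ln(508.1341/165.6151) + (0.0369 + 0.5·0.1819²)·7.0907] / (0.1819·√7.0907)
   = [1.121079 + 0.378954] / 0.484370 = 3.096874
d₂ = d₁ − σ√T = 3.096874 − 0.484370 = 2.612504
N(d₁) = 0.999022,  N(d₂) = 0.995506,  e^(−rT) = 0.769783
E₀ = V₀·N(d₁) − D·e^(−rT)·N(d₂)
   = 508.1341·0.999022 − 165.6151·0.769783·0.995506 = 380.722492

E0=380.7225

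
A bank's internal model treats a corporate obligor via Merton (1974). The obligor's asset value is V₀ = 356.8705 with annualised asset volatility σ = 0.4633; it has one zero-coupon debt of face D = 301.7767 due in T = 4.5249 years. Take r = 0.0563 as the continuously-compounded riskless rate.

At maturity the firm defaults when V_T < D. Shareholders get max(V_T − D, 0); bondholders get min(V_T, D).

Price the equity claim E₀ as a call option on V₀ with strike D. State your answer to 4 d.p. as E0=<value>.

E0=182.2221

d₁ = [ln(V₀/D) + (r + σ²/2)T] / (σ√T)
   = [ln(356.8705/301.7767) + (0.0563 + 0.5·0.4633²)·4.5249] / (0.4633·√4.5249)
   = [0.167686 + 0.740380] / 0.985523 = 0.921404
d₂ = d₁ − σ√T = 0.921404 − 0.985523 = -0.064119
N(d₁) = 0.821580,  N(d₂) = 0.474438,  e^(−rT) = 0.775109
E₀ = V₀·N(d₁) − D·e^(−rT)·N(d₂)
   = 356.8705·0.821580 − 301.7767·0.775109·0.474438 = 182.222128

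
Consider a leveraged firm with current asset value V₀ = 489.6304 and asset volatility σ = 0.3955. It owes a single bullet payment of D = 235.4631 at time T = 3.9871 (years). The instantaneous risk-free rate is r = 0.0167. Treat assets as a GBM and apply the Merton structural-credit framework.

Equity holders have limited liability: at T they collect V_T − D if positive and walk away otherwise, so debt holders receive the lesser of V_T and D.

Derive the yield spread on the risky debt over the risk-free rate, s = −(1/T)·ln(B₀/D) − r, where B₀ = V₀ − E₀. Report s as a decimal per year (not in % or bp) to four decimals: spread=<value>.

d₁ = [ln(V₀/D) + (r + σ²/2)T] / (σ√T)
   = [ln(489.6304/235.4631) + (0.0167 + 0.5·0.3955²)·3.9871] / (0.3955·√3.9871)
   = [0.732097 + 0.378416] / 0.789723 = 1.406205
d₂ = d₁ − σ√T = 1.406205 − 0.789723 = 0.616481
N(d₁) = 0.920168,  N(d₂) = 0.731211,  e^(−rT) = 0.935584
E₀ = V₀·N(d₁) − D·e^(−rT)·N(d₂)
   = 489.6304·0.920168 − 235.4631·0.935584·0.731211 = 289.459808
B₀ = V₀ − E₀ = 489.6304 − 289.459808 = 200.170592
spread = −(1/T)·ln(B₀/D) − r = −(1/3.9871)·ln(200.170592/235.4631) − 0.0167 = 0.02402741

spread=0.0240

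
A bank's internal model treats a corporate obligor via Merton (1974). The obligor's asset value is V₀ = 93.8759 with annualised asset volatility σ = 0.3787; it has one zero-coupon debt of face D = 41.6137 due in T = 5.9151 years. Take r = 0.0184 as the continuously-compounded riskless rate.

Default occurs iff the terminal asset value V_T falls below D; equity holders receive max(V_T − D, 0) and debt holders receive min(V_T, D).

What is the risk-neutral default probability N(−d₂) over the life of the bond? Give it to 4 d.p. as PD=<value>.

PD=0.2943

d₁ = [ln(V₀/D) + (r + σ²/2)T] / (σ√T)
   = [ln(93.8759/41.6137) + (0.0184 + 0.5·0.3787²)·5.9151] / (0.3787·√5.9151)
   = [0.813544 + 0.532991] / 0.921035 = 1.461980
d₂ = d₁ − σ√T = 1.461980 − 0.921035 = 0.540944
risk-neutral PD = N(−d₂) = N(-0.540944) = 0.294273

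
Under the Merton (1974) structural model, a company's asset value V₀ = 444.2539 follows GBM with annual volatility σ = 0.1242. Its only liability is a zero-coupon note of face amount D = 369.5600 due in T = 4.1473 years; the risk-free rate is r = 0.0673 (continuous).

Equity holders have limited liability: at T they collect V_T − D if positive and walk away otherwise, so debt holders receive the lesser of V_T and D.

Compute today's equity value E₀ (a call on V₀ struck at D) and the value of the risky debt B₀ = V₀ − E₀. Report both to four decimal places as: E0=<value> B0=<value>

E0=165.8671 B0=278.3868

d₁ = [ln(V₀/D) + (r + σ²/2)T] / (σ√T)
   = [ln(444.2539/369.5600) + (0.0673 + 0.5·0.1242²)·4.1473] / (0.1242·√4.1473)
   = [0.184083 + 0.311101] / 0.252932 = 1.957772
d₂ = d₁ − σ√T = 1.957772 − 0.252932 = 1.704840
N(d₁) = 0.974872,  N(d₂) = 0.955888,  e^(−rT) = 0.756454
E₀ = V₀·N(d₁) − D·e^(−rT)·N(d₂)
   = 444.2539·0.974872 − 369.5600·0.756454·0.955888 = 165.867088
B₀ = V₀ − E₀ = 444.2539 − 165.867088 = 278.386812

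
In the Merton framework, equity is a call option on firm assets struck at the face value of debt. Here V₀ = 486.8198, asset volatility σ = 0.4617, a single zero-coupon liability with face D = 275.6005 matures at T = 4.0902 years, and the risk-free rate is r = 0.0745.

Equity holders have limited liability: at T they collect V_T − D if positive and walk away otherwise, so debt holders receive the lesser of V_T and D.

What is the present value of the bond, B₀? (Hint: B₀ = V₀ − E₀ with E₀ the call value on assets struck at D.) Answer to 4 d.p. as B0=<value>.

B0=177.3899

d₁ = [ln(V₀/D) + (r + σ²/2)T] / (σ√T)
   = [ln(486.8198/275.6005) + (0.0745 + 0.5·0.4617²)·4.0902] / (0.4617·√4.0902)
   = [0.568942 + 0.740668] / 0.933753 = 1.402522
d₂ = d₁ − σ√T = 1.402522 − 0.933753 = 0.468768
N(d₁) = 0.919620,  N(d₂) = 0.680382,  e^(−rT) = 0.737330
E₀ = V₀·N(d₁) − D·e^(−rT)·N(d₂)
   = 486.8198·0.919620 − 275.6005·0.737330·0.680382 = 309.429867
B₀ = V₀ − E₀ = 486.8198 − 309.429867 = 177.389933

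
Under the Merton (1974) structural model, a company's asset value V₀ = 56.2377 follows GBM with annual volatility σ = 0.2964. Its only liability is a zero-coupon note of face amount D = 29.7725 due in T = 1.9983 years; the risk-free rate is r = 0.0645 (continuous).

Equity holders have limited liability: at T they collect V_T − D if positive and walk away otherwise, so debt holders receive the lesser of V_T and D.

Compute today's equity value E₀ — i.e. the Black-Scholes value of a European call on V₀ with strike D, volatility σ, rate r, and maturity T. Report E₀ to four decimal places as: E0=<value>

E0=30.2771

d₁ = [ln(V₀/D) + (r + σ²/2)T] / (σ√T)
   = [ln(56.2377/29.7725) + (0.0645 + 0.5·0.2964²)·1.9983] / (0.2964·√1.9983)
   = [0.636002 + 0.216669] / 0.418995 = 2.035040
d₂ = d₁ − σ√T = 2.035040 − 0.418995 = 1.616045
N(d₁) = 0.979077,  N(d₂) = 0.946958,  e^(−rT) = 0.879070
E₀ = V₀·N(d₁) − D·e^(−rT)·N(d₂)
   = 56.2377·0.979077 − 29.7725·0.879070·0.946958 = 30.277121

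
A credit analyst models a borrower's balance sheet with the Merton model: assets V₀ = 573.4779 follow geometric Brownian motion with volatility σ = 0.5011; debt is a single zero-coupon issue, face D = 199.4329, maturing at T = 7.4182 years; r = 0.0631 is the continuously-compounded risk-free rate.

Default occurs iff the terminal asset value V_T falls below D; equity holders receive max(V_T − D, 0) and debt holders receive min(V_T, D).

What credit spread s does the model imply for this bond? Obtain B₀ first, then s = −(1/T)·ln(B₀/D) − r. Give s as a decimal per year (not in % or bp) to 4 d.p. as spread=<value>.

d₁ = [ln(V₀/D) + (r + σ²/2)T] / (σ√T)
   = [ln(573.4779/199.4329) + (0.0631 + 0.5·0.5011²)·7.4182] / (0.5011·√7.4182)
   = [1.056242 + 1.399448] / 1.364815 = 1.799284
d₂ = d₁ − σ√T = 1.799284 − 1.364815 = 0.434470
N(d₁) = 0.964013,  N(d₂) = 0.668026,  e^(−rT) = 0.626198
E₀ = V₀·N(d₁) − D·e^(−rT)·N(d₂)
   = 573.4779·0.964013 − 199.4329·0.626198·0.668026 = 469.414093
B₀ = V₀ − E₀ = 573.4779 − 469.414093 = 104.063807
spread = −(1/T)·ln(B₀/D) − r = −(1/7.4182)·ln(104.063807/199.4329) − 0.0631 = 0.02458618

spread=0.0246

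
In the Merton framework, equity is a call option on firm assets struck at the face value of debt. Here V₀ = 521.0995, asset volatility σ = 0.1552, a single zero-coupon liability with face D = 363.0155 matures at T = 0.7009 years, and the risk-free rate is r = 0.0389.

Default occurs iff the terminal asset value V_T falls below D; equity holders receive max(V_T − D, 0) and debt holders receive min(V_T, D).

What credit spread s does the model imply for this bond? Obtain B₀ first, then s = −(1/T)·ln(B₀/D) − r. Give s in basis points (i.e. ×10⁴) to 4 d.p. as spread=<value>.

d₁ = [ln(V₀/D) + (r + σ²/2)T] / (σ√T)
   = [ln(521.0995/363.0155) + (0.0389 + 0.5·0.1552²)·0.7009] / (0.1552·√0.7009)
   = [0.361495 + 0.035706] / 0.129933 = 3.056972
d₂ = d₁ − σ√T = 3.056972 − 0.129933 = 2.927039
N(d₁) = 0.998882,  N(d₂) = 0.998289,  e^(−rT) = 0.973103
E₀ = V₀·N(d₁) − D·e^(−rT)·N(d₂)
   = 521.0995·0.998882 − 363.0155·0.973103·0.998289 = 167.869783
B₀ = V₀ − E₀ = 521.0995 − 167.869783 = 353.229717
spread = −(1/T)·ln(B₀/D) − r = −(1/0.7009)·ln(353.229717/363.0155) − 0.0389 = 0.00008835
in basis points: 0.00008835 × 10⁴ = 0.8835 bp

spread=0.8835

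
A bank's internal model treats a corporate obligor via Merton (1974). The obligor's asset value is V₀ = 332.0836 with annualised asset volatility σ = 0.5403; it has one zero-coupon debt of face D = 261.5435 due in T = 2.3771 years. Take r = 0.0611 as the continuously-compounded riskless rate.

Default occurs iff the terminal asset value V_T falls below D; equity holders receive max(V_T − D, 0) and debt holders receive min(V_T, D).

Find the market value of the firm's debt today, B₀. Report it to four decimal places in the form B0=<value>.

d₁ = [ln(V₀/D) + (r + σ²/2)T] / (σ√T)
   = [ln(332.0836/261.5435) + (0.0611 + 0.5·0.5403²)·2.3771] / (0.5403·√2.3771)
   = [0.238786 + 0.492207] / 0.833026 = 0.877515
d₂ = d₁ − σ√T = 0.877515 − 0.833026 = 0.044489
N(d₁) = 0.809897,  N(d₂) = 0.517743,  e^(−rT) = 0.864814
E₀ = V₀·N(d₁) − D·e^(−rT)·N(d₂)
   = 332.0836·0.809897 − 261.5435·0.864814·0.517743 = 151.846975
B₀ = V₀ − E₀ = 332.0836 − 151.846975 = 180.236625

B0=180.2366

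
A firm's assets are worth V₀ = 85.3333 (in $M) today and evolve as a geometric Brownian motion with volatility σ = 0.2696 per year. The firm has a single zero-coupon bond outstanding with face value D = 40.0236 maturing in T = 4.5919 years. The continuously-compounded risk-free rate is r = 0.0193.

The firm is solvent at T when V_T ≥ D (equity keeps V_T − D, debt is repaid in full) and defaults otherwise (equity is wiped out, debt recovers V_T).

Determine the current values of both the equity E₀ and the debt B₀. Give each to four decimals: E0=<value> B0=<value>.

d₁ = [ln(V₀/D) + (r + σ²/2)T] / (σ√T)
   = [ln(85.3333/40.0236) + (0.0193 + 0.5·0.2696²)·4.5919] / (0.2696·√4.5919)
   = [0.757095 + 0.255503] / 0.577718 = 1.752755
d₂ = d₁ − σ√T = 1.752755 − 0.577718 = 1.175036
N(d₁) = 0.960178,  N(d₂) = 0.880010,  e^(−rT) = 0.915190
E₀ = V₀·N(d₁) − D·e^(−rT)·N(d₂)
   = 85.3333·0.960178 − 40.0236·0.915190·0.880010 = 49.701096
B₀ = V₀ − E₀ = 85.3333 − 49.701096 = 35.632204

E0=49.7011 B0=35.6322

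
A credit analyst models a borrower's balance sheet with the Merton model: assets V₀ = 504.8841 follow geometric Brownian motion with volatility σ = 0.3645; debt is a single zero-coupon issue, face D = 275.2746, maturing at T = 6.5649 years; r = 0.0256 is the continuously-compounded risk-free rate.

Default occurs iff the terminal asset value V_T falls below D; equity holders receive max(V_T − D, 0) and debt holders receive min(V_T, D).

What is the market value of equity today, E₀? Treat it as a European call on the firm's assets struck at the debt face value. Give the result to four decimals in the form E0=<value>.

E0=306.4277

d₁ = [ln(V₀/D) + (r + σ²/2)T] / (σ√T)
   = [ln(504.8841/275.2746) + (0.0256 + 0.5·0.3645²)·6.5649] / (0.3645·√6.5649)
   = [0.606560 + 0.604169] / 0.933924 = 1.296388
d₂ = d₁ − σ√T = 1.296388 − 0.933924 = 0.362464
N(d₁) = 0.902579,  N(d₂) = 0.641497,  e^(−rT) = 0.845302
E₀ = V₀·N(d₁) − D·e^(−rT)·N(d₂)
   = 504.8841·0.902579 − 275.2746·0.845302·0.641497 = 306.427729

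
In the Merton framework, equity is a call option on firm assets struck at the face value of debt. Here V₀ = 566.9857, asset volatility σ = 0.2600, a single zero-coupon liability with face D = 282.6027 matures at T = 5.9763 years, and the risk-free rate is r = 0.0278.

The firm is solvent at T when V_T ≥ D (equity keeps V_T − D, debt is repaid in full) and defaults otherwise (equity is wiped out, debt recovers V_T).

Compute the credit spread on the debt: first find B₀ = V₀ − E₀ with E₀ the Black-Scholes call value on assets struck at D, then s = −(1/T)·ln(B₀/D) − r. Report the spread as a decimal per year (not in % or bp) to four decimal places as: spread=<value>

spread=0.0065

d₁ = [ln(V₀/D) + (r + σ²/2)T] / (σ√T)
   = [ln(566.9857/282.6027) + (0.0278 + 0.5·0.2600²)·5.9763] / (0.2600·√5.9763)
   = [0.696292 + 0.368140] / 0.635608 = 1.674667
d₂ = d₁ − σ√T = 1.674667 − 0.635608 = 1.039059
N(d₁) = 0.953000,  N(d₂) = 0.850611,  e^(−rT) = 0.846927
E₀ = V₀·N(d₁) − D·e^(−rT)·N(d₂)
   = 566.9857·0.953000 − 282.6027·0.846927·0.850611 = 336.748978
B₀ = V₀ − E₀ = 566.9857 − 336.748978 = 230.236722
spread = −(1/T)·ln(B₀/D) − r = −(1/5.9763)·ln(230.236722/282.6027) − 0.0278 = 0.00649112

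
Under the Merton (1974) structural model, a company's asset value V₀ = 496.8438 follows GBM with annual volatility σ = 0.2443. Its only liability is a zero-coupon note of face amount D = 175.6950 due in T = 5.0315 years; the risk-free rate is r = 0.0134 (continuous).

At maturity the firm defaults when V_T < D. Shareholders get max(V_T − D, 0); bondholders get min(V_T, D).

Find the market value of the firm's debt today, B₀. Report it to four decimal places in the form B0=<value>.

B0=163.0170

d₁ = [ln(V₀/D) + (r + σ²/2)T] / (σ√T)
   = [ln(496.8438/175.6950) + (0.0134 + 0.5·0.2443²)·5.0315] / (0.2443·√5.0315)
   = [1.039526 + 0.217568] / 0.547989 = 2.294012
d₂ = d₁ − σ√T = 2.294012 − 0.547989 = 1.746023
N(d₁) = 0.989105,  N(d₂) = 0.959596,  e^(−rT) = 0.934801
E₀ = V₀·N(d₁) − D·e^(−rT)·N(d₂)
   = 496.8438·0.989105 − 175.6950·0.934801·0.959596 = 333.826818
B₀ = V₀ − E₀ = 496.8438 − 333.826818 = 163.016982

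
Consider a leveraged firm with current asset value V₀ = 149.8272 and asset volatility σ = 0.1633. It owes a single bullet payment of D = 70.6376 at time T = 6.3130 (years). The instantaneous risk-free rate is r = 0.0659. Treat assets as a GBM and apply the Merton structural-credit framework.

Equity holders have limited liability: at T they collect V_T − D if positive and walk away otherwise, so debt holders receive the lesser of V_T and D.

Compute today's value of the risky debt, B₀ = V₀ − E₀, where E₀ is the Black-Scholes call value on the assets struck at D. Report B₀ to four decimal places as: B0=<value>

B0=46.5751

d₁ = [ln(V₀/D) + (r + σ²/2)T] / (σ√T)
   = [ln(149.8272/70.6376) + (0.0659 + 0.5·0.1633²)·6.3130] / (0.1633·√6.3130)
   = [0.751920 + 0.500201] / 0.410302 = 3.051702
d₂ = d₁ − σ√T = 3.051702 − 0.410302 = 2.641400
N(d₁) = 0.998862,  N(d₂) = 0.995872,  e^(−rT) = 0.659663
E₀ = V₀·N(d₁) − D·e^(−rT)·N(d₂)
   = 149.8272·0.998862 − 70.6376·0.659663·0.995872 = 103.252111
B₀ = V₀ − E₀ = 149.8272 − 103.252111 = 46.575089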